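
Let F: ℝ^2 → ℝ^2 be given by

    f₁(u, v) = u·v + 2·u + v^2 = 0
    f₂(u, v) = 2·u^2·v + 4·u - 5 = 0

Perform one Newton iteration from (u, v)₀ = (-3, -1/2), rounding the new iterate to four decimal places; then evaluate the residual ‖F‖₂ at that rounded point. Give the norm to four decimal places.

6.3289

At (-3, -1/2): F = (-4.2500, -26.0000).
Jacobian J = [[v + 2, u + 2·v], [4·u·v + 4, 2·u^2]].
At the point, J = [[1.5000, -4.0000], [10.0000, 18.0000]] (det J = 67.0000).
Solving J·Δ = −F gives Δ = (2.6940, -0.0522).
Then the next iterate is (u, v)₁ = (-0.3060, -0.5522).
Re-evaluating at (-0.3060, -0.5522): F = (-0.138102, -6.327412), so ‖F‖₂ = 6.3289.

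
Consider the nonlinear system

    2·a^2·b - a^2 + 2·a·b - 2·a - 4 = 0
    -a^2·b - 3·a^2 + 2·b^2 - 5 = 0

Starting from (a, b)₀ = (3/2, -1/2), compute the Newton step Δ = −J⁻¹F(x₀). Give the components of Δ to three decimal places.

(-1.388, 0.067)

At (3/2, -1/2): F = (-13.000, -10.125).
Jacobian J = [[4·a·b - 2·a + 2·b - 2, 2·a^2 + 2·a], [-2·a·b - 6·a, -a^2 + 4·b]].
At the point, J = [[-9.000, 7.500], [-7.500, -4.250]] (det J = 94.500).
Solving J·Δ = −F gives Δ = (-1.388, 0.067).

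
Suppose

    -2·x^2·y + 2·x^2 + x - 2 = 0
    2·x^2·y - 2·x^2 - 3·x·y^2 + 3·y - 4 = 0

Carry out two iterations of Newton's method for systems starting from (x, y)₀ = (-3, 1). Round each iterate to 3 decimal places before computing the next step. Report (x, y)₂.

At (-3, 1): F = (-5.000, 8.000).
Jacobian J = [[-4·x·y + 4·x + 1, -2·x^2], [4·x·y - 4·x - 3·y^2, 2·x^2 - 6·x·y + 3]].
At the point, J = [[1.000, -18.000], [-3.000, 39.000]] (det J = -15.000).
Solving J·Δ = −F gives Δ = (-3.400, -0.467).
Then the next iterate is (x, y)₁ = (-6.400, 0.533).
Round to (-6.400, 0.533) and repeat: F = (29.85664, -35.20313), J = [[-10.95520, -81.920], [11.10293, 105.38720]].
Δ = (1.072, 0.221), so (x, y)₂ = (-5.328, 0.754).

(-5.328, 0.754)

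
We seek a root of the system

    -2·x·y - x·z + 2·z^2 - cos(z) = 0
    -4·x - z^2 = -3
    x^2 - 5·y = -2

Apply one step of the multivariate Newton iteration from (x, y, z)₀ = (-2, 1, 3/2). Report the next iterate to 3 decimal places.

(0.058, -0.446, 1.673)

At (-2, 1, 3/2): F = (11.42926, 8.750, 1.000).
Jacobian J = [[-2·y - z, -2·x, -x + 4·z + sin(z)], [-4, 0, -2·z], [2·x, -5, 0]].
At the point, J = [[-3.500, 4.000, 8.99749], [-4.000, 0.000, -3.000], [-4.000, -5.000, 0.000]] (det J = 280.44990).
Solving J·Δ = −F gives Δ = (2.058, -1.446, 0.173).
Then the next iterate is (x, y, z)₁ = (0.058, -0.446, 1.673).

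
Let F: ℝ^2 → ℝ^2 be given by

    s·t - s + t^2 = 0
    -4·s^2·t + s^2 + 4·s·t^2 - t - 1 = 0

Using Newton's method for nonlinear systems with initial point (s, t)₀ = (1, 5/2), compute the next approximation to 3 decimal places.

(3.115, 0.679)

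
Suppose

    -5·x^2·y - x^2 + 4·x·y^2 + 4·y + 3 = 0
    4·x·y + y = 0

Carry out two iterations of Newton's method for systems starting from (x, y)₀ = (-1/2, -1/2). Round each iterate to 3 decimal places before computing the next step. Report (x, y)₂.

(-0.253, -0.672)

At (-1/2, -1/2): F = (0.875, 0.500).
Jacobian J = [[-10·x·y - 2·x + 4·y^2, -5·x^2 + 8·x·y + 4], [4·y, 4·x + 1]].
At the point, J = [[-0.500, 4.750], [-2.000, -1.000]] (det J = 10.000).
Solving J·Δ = −F gives Δ = (0.325, -0.150).
Then the next iterate is (x, y)₁ = (-0.175, -0.650).
Round to (-0.175, -0.650) and repeat: F = (0.17316, -0.195), J = [[0.90250, 4.75687], [-2.600, 0.300]].
Δ = (-0.078, -0.022), so (x, y)₂ = (-0.253, -0.672).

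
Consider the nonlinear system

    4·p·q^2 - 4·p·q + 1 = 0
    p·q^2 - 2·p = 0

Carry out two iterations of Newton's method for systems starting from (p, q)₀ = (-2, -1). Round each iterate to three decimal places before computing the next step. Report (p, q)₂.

At (-2, -1): F = (-15.000, 2.000).
Jacobian J = [[4·q^2 - 4·q, 8·p·q - 4·p], [q^2 - 2, 2·p·q]].
At the point, J = [[8.000, 24.000], [-1.000, 4.000]] (det J = 56.000).
Solving J·Δ = −F gives Δ = (1.929, -0.018).
Then the next iterate is (p, q)₁ = (-0.071, -1.018).
Round to (-0.071, -1.018) and repeat: F = (0.41657, 0.06842), J = [[8.21730, 0.86222], [-0.96368, 0.14456]].
Δ = (-0.001, -0.477), so (p, q)₂ = (-0.072, -1.495).

(-0.072, -1.495)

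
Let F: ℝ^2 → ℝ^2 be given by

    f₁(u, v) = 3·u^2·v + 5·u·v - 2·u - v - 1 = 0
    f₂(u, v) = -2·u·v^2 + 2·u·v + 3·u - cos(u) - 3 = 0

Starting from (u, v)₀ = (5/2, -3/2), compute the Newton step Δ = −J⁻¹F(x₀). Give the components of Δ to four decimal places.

(-1.1891, 0.4405)

At (5/2, -3/2): F = (-51.3750, -13.448856).
Jacobian J = [[6·u·v + 5·v - 2, 3·u^2 + 5·u - 1], [-2·v^2 + 2·v + sin(u) + 3, -4·u·v + 2·u]].
At the point, J = [[-32.0000, 30.2500], [-3.901528, 20.0000]] (det J = -521.978782).
Solving J·Δ = −F gives Δ = (-1.1891, 0.4405).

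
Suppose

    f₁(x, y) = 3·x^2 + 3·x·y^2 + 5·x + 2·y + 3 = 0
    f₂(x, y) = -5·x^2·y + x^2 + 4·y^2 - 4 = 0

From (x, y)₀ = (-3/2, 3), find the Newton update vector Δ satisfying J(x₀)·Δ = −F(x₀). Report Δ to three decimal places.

At (-3/2, 3): F = (-32.250, 0.500).
Jacobian J = [[6·x + 3·y^2 + 5, 6·x·y + 2], [-10·x·y + 2·x, -5·x^2 + 8·y]].
At the point, J = [[23.000, -25.000], [42.000, 12.750]] (det J = 1343.250).
Solving J·Δ = −F gives Δ = (0.297, -1.017).

(0.297, -1.017)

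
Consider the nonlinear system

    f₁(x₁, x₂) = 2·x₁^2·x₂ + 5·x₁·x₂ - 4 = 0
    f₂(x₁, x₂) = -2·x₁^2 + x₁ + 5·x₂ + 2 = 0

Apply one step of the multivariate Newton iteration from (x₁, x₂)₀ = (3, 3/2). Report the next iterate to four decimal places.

At (3, 3/2): F = (45.5000, -5.5000).
Jacobian J = [[4·x₁·x₂ + 5·x₂, 2·x₁^2 + 5·x₁], [-4·x₁ + 1, 5]].
At the point, J = [[25.5000, 33.0000], [-11.0000, 5.0000]] (det J = 490.5000).
Solving J·Δ = −F gives Δ = (-0.8338, -0.7345).
Then the next iterate is (x₁, x₂)₁ = (2.1662, 0.7655).

(2.1662, 0.7655)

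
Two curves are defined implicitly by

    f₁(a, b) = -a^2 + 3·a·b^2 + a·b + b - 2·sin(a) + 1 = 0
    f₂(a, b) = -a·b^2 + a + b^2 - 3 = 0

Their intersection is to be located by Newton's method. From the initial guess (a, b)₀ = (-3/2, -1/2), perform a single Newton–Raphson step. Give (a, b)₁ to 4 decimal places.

At (-3/2, -1/2): F = (-0.130010, -3.8750).
Jacobian J = [[-2·a + 3·b^2 + b - 2·cos(a), 6·a·b + a + 1], [-b^2 + 1, -2·a·b + 2·b]].
At the point, J = [[3.108526, 4.0000], [0.7500, -2.5000]] (det J = -10.771314).
Solving J·Δ = −F gives Δ = (1.4692, -1.1092).
Then the next iterate is (a, b)₁ = (-0.0308, -1.6092).

(-0.0308, -1.6092)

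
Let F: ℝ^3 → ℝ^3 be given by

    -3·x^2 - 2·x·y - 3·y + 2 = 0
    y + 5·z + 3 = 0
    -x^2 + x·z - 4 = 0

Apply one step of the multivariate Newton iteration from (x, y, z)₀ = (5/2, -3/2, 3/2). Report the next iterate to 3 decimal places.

(-1.392, 3.744, -1.349)

At (5/2, -3/2, 3/2): F = (-4.750, 9.000, -6.500).
Jacobian J = [[-6·x - 2·y, -2·x - 3, 0], [0, 1, 5], [-2·x + z, 0, x]].
At the point, J = [[-12.000, -8.000, 0.000], [0.000, 1.000, 5.000], [-3.500, 0.000, 2.500]] (det J = 110.000).
Solving J·Δ = −F gives Δ = (-3.892, 5.244, -2.849).
Then the next iterate is (x, y, z)₁ = (-1.392, 3.744, -1.349).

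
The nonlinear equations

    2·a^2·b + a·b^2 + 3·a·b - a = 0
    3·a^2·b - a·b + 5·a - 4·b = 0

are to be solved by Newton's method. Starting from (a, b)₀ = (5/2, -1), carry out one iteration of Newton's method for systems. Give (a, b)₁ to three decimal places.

At (5/2, -1): F = (-20.000, 0.250).
Jacobian J = [[4·a·b + b^2 + 3·b - 1, 2·a^2 + 2·a·b + 3·a], [6·a·b - b + 5, 3·a^2 - a - 4]].
At the point, J = [[-13.000, 15.000], [-9.000, 12.250]] (det J = -24.250).
Solving J·Δ = −F gives Δ = (-10.258, -7.557).
Then the next iterate is (a, b)₁ = (-7.758, -8.557).

(-7.758, -8.557)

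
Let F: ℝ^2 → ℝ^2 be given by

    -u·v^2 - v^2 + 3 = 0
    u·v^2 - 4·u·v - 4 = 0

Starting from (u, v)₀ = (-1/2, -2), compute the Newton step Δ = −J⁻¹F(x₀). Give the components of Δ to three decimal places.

(0.600, 0.700)

At (-1/2, -2): F = (1.000, -10.000).
Jacobian J = [[-v^2, -2·u·v - 2·v], [v^2 - 4·v, 2·u·v - 4·u]].
At the point, J = [[-4.000, 2.000], [12.000, 4.000]] (det J = -40.000).
Solving J·Δ = −F gives Δ = (0.600, 0.700).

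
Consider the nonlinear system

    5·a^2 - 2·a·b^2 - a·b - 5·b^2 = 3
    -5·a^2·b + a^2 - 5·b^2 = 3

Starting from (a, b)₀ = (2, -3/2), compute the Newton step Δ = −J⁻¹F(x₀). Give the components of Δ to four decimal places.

At (2, -3/2): F = (-0.2500, 19.7500).
Jacobian J = [[10·a - 2·b^2 - b, -4·a·b - a - 10·b], [-10·a·b + 2·a, -5·a^2 - 10·b]].
At the point, J = [[17.0000, 25.0000], [34.0000, -5.0000]] (det J = -935.0000).
Solving J·Δ = −F gives Δ = (-0.5267, 0.3682).

(-0.5267, 0.3682)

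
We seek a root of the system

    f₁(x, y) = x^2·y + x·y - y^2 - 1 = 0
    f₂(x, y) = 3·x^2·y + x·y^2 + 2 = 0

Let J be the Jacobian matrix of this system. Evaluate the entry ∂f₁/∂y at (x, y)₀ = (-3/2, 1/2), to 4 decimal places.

-0.2500

∂f₁/∂y = x^2 + x - 2·y.
At (-3/2, 1/2) this is -0.2500.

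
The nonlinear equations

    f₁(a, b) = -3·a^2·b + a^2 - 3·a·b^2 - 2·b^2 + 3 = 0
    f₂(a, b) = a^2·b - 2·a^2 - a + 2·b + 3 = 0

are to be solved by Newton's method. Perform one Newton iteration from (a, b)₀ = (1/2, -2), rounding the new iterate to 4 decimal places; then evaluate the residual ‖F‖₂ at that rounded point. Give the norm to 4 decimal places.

2.0659

At (1/2, -2): F = (-9.2500, -2.5000).
Jacobian J = [[-6·a·b + 2·a - 3·b^2, -3·a^2 - 6·a·b - 4·b], [2·a·b - 4·a - 1, a^2 + 2]].
At the point, J = [[-5.0000, 13.2500], [-5.0000, 2.2500]] (det J = 55.0000).
Solving J·Δ = −F gives Δ = (-0.2239, 0.6136).
Then the next iterate is (a, b)₁ = (0.2761, -1.3864).
Re-evaluating at (0.2761, -1.3864): F = (-2.042997, -0.307049), so ‖F‖₂ = 2.0659.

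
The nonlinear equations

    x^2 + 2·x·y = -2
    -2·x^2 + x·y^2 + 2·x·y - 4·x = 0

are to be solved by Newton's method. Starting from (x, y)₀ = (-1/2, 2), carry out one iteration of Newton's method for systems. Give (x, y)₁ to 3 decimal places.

At (-1/2, 2): F = (0.250, -2.500).
Jacobian J = [[2·x + 2·y, 2·x], [-4·x + y^2 + 2·y - 4, 2·x·y + 2·x]].
At the point, J = [[3.000, -1.000], [6.000, -3.000]] (det J = -3.000).
Solving J·Δ = −F gives Δ = (-1.083, -3.000).
Then the next iterate is (x, y)₁ = (-1.583, -1.000).

(-1.583, -1.000)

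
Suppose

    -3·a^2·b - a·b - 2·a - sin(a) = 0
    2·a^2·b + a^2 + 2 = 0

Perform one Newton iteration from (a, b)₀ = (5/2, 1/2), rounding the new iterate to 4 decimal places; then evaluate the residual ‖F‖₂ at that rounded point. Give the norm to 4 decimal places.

7.2153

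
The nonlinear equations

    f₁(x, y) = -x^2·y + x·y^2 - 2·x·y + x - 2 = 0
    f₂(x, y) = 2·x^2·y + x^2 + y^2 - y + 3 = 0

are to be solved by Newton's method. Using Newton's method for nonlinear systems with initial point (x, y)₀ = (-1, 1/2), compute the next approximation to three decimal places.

(1.200, 2.525)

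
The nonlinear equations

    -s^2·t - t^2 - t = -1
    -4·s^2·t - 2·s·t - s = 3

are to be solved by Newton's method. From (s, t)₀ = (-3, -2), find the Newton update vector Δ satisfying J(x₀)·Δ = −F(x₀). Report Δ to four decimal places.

At (-3, -2): F = (17.0000, 60.0000).
Jacobian J = [[-2·s·t, -s^2 - 2·t - 1], [-8·s·t - 2·t - 1, -4·s^2 - 2·s]].
At the point, J = [[-12.0000, -6.0000], [-45.0000, -30.0000]] (det J = 90.0000).
Solving J·Δ = −F gives Δ = (1.6667, -0.5000).

(1.6667, -0.5000)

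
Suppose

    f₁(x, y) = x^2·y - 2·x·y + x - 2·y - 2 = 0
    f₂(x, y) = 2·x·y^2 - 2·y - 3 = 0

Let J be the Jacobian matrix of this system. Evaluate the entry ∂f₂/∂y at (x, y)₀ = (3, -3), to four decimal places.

∂f₂/∂y = 4·x·y - 2.
At (3, -3) this is -38.0000.

-38.0000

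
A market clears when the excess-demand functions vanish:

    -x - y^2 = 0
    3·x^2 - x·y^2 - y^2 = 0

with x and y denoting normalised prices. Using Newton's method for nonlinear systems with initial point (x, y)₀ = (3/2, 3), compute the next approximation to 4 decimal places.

(-2.7000, 1.9500)

At (3/2, 3): F = (-10.5000, -15.7500).
Jacobian J = [[-1, -2·y], [6·x - y^2, -2·x·y - 2·y]].
At the point, J = [[-1.0000, -6.0000], [0.0000, -15.0000]] (det J = 15.0000).
Solving J·Δ = −F gives Δ = (-4.2000, -1.0500).
Then the next iterate is (x, y)₁ = (-2.7000, 1.9500).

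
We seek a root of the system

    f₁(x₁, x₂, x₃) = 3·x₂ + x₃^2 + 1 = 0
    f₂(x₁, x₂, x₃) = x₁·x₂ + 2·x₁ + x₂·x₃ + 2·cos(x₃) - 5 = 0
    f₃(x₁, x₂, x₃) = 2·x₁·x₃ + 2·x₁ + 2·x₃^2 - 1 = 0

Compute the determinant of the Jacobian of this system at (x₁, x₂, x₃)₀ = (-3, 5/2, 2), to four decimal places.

9.2653

J = [[0, 3, 2·x₃], [x₂ + 2, x₁ + x₃, x₂ - 2·sin(x₃)], [2·x₃ + 2, 0, 2·x₁ + 4·x₃]].
At the point, J = [[0.0000, 3.0000, 4.0000], [4.5000, -1.0000, 0.681405], [6.0000, 0.0000, 2.0000]].
det J = 9.2653.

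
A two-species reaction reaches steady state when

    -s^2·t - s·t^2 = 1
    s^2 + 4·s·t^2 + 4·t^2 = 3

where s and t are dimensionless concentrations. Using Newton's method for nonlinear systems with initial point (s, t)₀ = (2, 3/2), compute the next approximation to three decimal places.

At (2, 3/2): F = (-11.500, 28.000).
Jacobian J = [[-2·s·t - t^2, -s^2 - 2·s·t], [2·s + 4·t^2, 8·s·t + 8·t]].
At the point, J = [[-8.250, -10.000], [13.000, 36.000]] (det J = -167.000).
Solving J·Δ = −F gives Δ = (-0.802, -0.488).
Then the next iterate is (s, t)₁ = (1.198, 1.012).

(1.198, 1.012)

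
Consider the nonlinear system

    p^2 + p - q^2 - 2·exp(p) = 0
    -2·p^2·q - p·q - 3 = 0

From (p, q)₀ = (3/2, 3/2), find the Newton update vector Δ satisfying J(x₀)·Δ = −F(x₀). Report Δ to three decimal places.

At (3/2, 3/2): F = (-7.46338, -12.000).
Jacobian J = [[2·p - 2·exp(p) + 1, -2·q], [-4·p·q - q, -2·p^2 - p]].
At the point, J = [[-4.96338, -3.000], [-10.500, -6.000]] (det J = -1.71973).
Solving J·Δ = −F gives Δ = (5.106, -10.935).

(5.106, -10.935)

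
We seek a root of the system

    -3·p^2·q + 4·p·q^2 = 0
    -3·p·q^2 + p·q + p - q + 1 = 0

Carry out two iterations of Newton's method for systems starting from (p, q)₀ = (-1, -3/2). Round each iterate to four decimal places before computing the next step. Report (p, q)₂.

At (-1, -3/2): F = (-4.5000, 9.7500).
Jacobian J = [[-6·p·q + 4·q^2, -3·p^2 + 8·p·q], [-3·q^2 + q + 1, -6·p·q + p - 1]].
At the point, J = [[0.0000, 9.0000], [-7.2500, -11.0000]] (det J = 65.2500).
Solving J·Δ = −F gives Δ = (0.5862, 0.5000).
Then the next iterate is (p, q)₁ = (-0.4138, -1.0000).
Round to (-0.4138, -1.0000) and repeat: F = (-1.141509, 3.2414), J = [[1.5172, 2.796709], [-3.0000, -3.8966]].
Δ = (1.8631, -0.6026), so (p, q)₂ = (1.4493, -1.6026).

(1.4493, -1.6026)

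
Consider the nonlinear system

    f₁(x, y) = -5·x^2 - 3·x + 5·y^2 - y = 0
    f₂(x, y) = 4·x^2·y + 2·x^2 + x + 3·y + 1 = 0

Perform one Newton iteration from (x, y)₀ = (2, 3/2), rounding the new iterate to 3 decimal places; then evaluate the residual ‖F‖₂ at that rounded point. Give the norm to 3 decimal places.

12.733

At (2, 3/2): F = (-16.250, 39.500).
Jacobian J = [[-10·x - 3, 10·y - 1], [8·x·y + 4·x + 1, 4·x^2 + 3]].
At the point, J = [[-23.000, 14.000], [33.000, 19.000]] (det J = -899.000).
Solving J·Δ = −F gives Δ = (-0.959, -0.414).
Then the next iterate is (x, y)₁ = (1.041, 1.086).
Re-evaluating at (1.041, 1.086): F = (-3.73042, 12.17387), so ‖F‖₂ = 12.733.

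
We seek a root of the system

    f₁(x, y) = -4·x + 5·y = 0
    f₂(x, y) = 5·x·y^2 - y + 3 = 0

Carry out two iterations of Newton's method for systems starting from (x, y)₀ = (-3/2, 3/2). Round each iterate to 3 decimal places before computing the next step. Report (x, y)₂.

At (-3/2, 3/2): F = (13.500, -15.375).
Jacobian J = [[-4, 5], [5·y^2, 10·x·y - 1]].
At the point, J = [[-4.000, 5.000], [11.250, -23.500]] (det J = 37.750).
Solving J·Δ = −F gives Δ = (6.368, 2.394).
Then the next iterate is (x, y)₁ = (4.868, 3.894).
Round to (4.868, 3.894) and repeat: F = (-0.002, 368.17916), J = [[-4.000, 5.000], [75.81618, 188.55992]].
Δ = (-1.625, -1.299), so (x, y)₂ = (3.243, 2.595).

(3.243, 2.595)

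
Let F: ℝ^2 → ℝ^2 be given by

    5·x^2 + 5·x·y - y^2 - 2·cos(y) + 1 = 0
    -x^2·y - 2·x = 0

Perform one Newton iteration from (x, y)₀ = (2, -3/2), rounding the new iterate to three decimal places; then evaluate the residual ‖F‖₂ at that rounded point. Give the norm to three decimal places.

At (2, -3/2): F = (3.60853, 2.000).
Jacobian J = [[10·x + 5·y, 5·x - 2·y + 2·sin(y)], [-2·x·y - 2, -x^2]].
At the point, J = [[12.500, 11.00501], [4.000, -4.000]] (det J = -94.02004).
Solving J·Δ = −F gives Δ = (-0.388, 0.112).
Then the next iterate is (x, y)₁ = (1.612, -1.388).
Re-evaluating at (1.612, -1.388): F = (0.51534, 0.38278), so ‖F‖₂ = 0.642.

0.642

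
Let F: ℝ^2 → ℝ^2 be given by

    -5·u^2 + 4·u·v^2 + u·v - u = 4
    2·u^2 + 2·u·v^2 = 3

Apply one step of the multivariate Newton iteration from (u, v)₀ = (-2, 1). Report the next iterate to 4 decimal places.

At (-2, 1): F = (-32.0000, 1.0000).
Jacobian J = [[-10·u + 4·v^2 + v - 1, 8·u·v + u], [4·u + 2·v^2, 4·u·v]].
At the point, J = [[24.0000, -18.0000], [-6.0000, -8.0000]] (det J = -300.0000).
Solving J·Δ = −F gives Δ = (0.9133, -0.5600).
Then the next iterate is (u, v)₁ = (-1.0867, 0.4400).

(-1.0867, 0.4400)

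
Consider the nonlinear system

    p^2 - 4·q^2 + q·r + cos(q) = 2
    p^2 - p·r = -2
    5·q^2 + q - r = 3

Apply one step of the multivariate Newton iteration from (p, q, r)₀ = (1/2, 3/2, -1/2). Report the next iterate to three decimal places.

(0.332, 1.140, 3.995)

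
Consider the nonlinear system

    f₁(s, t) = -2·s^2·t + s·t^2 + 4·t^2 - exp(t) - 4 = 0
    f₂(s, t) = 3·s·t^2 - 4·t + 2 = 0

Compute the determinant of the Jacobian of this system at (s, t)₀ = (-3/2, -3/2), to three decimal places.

18.381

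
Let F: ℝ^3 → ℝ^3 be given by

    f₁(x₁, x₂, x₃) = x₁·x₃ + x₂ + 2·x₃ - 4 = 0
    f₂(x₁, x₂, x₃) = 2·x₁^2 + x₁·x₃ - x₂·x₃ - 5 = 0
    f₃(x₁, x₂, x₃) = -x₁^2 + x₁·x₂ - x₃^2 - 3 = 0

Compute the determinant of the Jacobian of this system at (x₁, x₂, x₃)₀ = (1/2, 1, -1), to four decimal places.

-3.0000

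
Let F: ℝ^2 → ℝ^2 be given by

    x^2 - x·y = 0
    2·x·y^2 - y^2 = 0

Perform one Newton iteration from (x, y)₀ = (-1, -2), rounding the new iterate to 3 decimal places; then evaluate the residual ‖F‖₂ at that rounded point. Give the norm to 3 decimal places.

3.000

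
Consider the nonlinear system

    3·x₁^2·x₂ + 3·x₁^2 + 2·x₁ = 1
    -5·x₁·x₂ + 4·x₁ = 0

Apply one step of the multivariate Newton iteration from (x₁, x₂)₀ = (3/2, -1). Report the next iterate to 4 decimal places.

(0.0990, -0.8812)

At (3/2, -1): F = (2.0000, 13.5000).
Jacobian J = [[6·x₁·x₂ + 6·x₁ + 2, 3·x₁^2], [-5·x₂ + 4, -5·x₁]].
At the point, J = [[2.0000, 6.7500], [9.0000, -7.5000]] (det J = -75.7500).
Solving J·Δ = −F gives Δ = (-1.4010, 0.1188).
Then the next iterate is (x₁, x₂)₁ = (0.0990, -0.8812).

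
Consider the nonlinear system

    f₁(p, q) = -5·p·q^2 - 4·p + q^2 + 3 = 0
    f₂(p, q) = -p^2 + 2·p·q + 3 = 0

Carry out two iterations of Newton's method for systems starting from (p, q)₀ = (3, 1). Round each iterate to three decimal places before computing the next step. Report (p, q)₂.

At (3, 1): F = (-23.000, 0.000).
Jacobian J = [[-5·q^2 - 4, -10·p·q + 2·q], [-2·p + 2·q, 2·p]].
At the point, J = [[-9.000, -28.000], [-4.000, 6.000]] (det J = -166.000).
Solving J·Δ = −F gives Δ = (-0.831, -0.554).
Then the next iterate is (p, q)₁ = (2.169, 0.446).
Round to (2.169, 0.446) and repeat: F = (-7.63433, 0.23019), J = [[-4.99458, -8.78174], [-3.446, 4.338]].
Δ = (-0.599, -0.529), so (p, q)₂ = (1.570, -0.083).

(1.570, -0.083)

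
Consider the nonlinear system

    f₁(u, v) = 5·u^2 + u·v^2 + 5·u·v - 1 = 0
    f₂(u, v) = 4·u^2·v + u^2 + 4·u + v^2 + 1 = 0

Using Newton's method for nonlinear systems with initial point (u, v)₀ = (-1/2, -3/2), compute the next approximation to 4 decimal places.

(-0.3051, -0.6229)

At (-1/2, -3/2): F = (2.8750, 0.0000).
Jacobian J = [[10·u + v^2 + 5·v, 2·u·v + 5·u], [8·u·v + 2·u + 4, 4·u^2 + 2·v]].
At the point, J = [[-10.2500, -1.0000], [9.0000, -2.0000]] (det J = 29.5000).
Solving J·Δ = −F gives Δ = (0.1949, 0.8771).
Then the next iterate is (u, v)₁ = (-0.3051, -0.6229).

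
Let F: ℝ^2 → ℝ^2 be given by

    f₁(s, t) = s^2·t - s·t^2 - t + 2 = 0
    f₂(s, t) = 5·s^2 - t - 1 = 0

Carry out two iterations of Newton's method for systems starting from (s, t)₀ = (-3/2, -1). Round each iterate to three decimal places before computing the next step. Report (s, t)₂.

At (-3/2, -1): F = (2.250, 11.250).
Jacobian J = [[2·s·t - t^2, s^2 - 2·s·t - 1], [10·s, -1]].
At the point, J = [[2.000, -1.750], [-15.000, -1.000]] (det J = -28.250).
Solving J·Δ = −F gives Δ = (0.617, 1.991).
Then the next iterate is (s, t)₁ = (-0.883, 0.991).
Round to (-0.883, 0.991) and repeat: F = (2.64885, 1.90744), J = [[-2.73219, 1.52980], [-8.830, -1.000]].
Δ = (0.343, -1.119), so (s, t)₂ = (-0.540, -0.128).

(-0.540, -0.128)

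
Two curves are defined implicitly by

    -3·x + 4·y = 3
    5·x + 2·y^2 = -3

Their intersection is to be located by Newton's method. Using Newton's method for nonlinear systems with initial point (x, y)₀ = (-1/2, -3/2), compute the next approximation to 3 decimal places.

(12.000, 9.750)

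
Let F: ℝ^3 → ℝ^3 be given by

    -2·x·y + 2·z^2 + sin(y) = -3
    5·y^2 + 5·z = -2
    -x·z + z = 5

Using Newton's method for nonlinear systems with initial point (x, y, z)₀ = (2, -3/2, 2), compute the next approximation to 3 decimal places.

At (2, -3/2, 2): F = (16.00251, 23.250, -7.000).
Jacobian J = [[-2·y, -2·x + cos(y), 4·z], [0, 10·y, 5], [-z, 0, -x + 1]].
At the point, J = [[3.000, -3.92926, 8.000], [0.000, -15.000, 5.000], [-2.000, 0.000, -1.000]] (det J = -155.70737).
Solving J·Δ = −F gives Δ = (-3.557, 1.588, 0.113).
Then the next iterate is (x, y, z)₁ = (-1.557, 0.088, 2.113).

(-1.557, 0.088, 2.113)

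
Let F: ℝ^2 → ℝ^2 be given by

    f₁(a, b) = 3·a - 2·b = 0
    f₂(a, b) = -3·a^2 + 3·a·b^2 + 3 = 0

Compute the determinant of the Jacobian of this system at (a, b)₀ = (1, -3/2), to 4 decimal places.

J = [[3, -2], [-6·a + 3·b^2, 6·a·b]].
At the point, J = [[3.0000, -2.0000], [0.7500, -9.0000]].
det J = -25.5000.

-25.5000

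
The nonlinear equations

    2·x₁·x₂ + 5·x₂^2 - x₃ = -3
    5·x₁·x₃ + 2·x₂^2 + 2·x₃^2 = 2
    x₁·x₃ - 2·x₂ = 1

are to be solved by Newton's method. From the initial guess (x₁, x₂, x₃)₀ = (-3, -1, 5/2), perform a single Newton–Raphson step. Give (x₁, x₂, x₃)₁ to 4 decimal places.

(-1.2545, -0.4312, 1.4087)

At (-3, -1, 5/2): F = (11.5000, -25.0000, -6.5000).
Jacobian J = [[2·x₂, 2·x₁ + 10·x₂, -1], [5·x₃, 4·x₂, 5·x₁ + 4·x₃], [x₃, -2, x₁]].
At the point, J = [[-2.0000, -16.0000, -1.0000], [12.5000, -4.0000, -5.0000], [2.5000, -2.0000, -3.0000]] (det J = -389.0000).
Solving J·Δ = −F gives Δ = (1.7455, 0.5688, -1.0913).
Then the next iterate is (x₁, x₂, x₃)₁ = (-1.2545, -0.4312, 1.4087).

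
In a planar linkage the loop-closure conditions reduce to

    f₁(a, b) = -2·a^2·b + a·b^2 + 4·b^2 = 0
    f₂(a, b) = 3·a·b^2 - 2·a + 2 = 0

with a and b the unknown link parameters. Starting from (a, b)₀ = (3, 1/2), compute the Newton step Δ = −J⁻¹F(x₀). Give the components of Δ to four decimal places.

At (3, 1/2): F = (-7.2500, -1.7500).
Jacobian J = [[-4·a·b + b^2, -2·a^2 + 2·a·b + 8·b], [3·b^2 - 2, 6·a·b]].
At the point, J = [[-5.7500, -11.0000], [-1.2500, 9.0000]] (det J = -65.5000).
Solving J·Δ = −F gives Δ = (-1.2901, 0.0153).

(-1.2901, 0.0153)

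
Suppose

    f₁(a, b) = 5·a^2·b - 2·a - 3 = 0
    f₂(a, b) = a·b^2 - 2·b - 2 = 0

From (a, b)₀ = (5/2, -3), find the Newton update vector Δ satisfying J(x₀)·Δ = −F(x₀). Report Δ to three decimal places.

(-0.877, 1.094)

At (5/2, -3): F = (-101.750, 26.500).
Jacobian J = [[10·a·b - 2, 5·a^2], [b^2, 2·a·b - 2]].
At the point, J = [[-77.000, 31.250], [9.000, -17.000]] (det J = 1027.750).
Solving J·Δ = −F gives Δ = (-0.877, 1.094).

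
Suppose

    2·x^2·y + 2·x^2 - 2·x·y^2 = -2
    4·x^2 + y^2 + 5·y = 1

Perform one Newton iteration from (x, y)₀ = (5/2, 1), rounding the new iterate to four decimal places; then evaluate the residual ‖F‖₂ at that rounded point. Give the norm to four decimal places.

7.6192

At (5/2, 1): F = (22.0000, 30.0000).
Jacobian J = [[4·x·y + 4·x - 2·y^2, 2·x^2 - 4·x·y], [8·x, 2·y + 5]].
At the point, J = [[18.0000, 2.5000], [20.0000, 7.0000]] (det J = 76.0000).
Solving J·Δ = −F gives Δ = (-1.0395, -1.3158).
Then the next iterate is (x, y)₁ = (1.4605, -0.3158).
Re-evaluating at (1.4605, -0.3158): F = (4.627569, 6.052971), so ‖F‖₂ = 7.6192.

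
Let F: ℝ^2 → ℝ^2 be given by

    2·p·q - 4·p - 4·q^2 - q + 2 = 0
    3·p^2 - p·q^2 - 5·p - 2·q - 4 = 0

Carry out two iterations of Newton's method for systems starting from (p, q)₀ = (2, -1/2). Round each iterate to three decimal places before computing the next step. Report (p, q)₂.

At (2, -1/2): F = (-8.500, -1.500).
Jacobian J = [[2·q - 4, 2·p - 8·q - 1], [6·p - q^2 - 5, -2·p·q - 2]].
At the point, J = [[-5.000, 7.000], [6.750, 0.000]] (det J = -47.250).
Solving J·Δ = −F gives Δ = (0.222, 1.373).
Then the next iterate is (p, q)₁ = (2.222, 0.873).
Round to (2.222, 0.873) and repeat: F = (-6.92990, -3.73760), J = [[-2.254, -3.540], [7.56987, -5.87961]].
Δ = (-0.687, -1.520), so (p, q)₂ = (1.535, -0.647).

(1.535, -0.647)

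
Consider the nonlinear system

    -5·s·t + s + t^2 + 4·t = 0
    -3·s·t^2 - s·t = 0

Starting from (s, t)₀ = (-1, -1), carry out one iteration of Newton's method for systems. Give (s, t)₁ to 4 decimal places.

At (-1, -1): F = (-9.0000, 2.0000).
Jacobian J = [[-5·t + 1, -5·s + 2·t + 4], [-3·t^2 - t, -6·s·t - s]].
At the point, J = [[6.0000, 7.0000], [-2.0000, -5.0000]] (det J = -16.0000).
Solving J·Δ = −F gives Δ = (1.9375, -0.3750).
Then the next iterate is (s, t)₁ = (0.9375, -1.3750).

(0.9375, -1.3750)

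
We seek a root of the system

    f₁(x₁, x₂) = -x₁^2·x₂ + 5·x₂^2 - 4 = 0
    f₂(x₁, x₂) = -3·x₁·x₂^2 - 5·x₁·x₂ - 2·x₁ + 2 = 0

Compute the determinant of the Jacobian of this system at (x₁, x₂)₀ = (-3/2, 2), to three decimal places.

579.000

J = [[-2·x₁·x₂, -x₁^2 + 10·x₂], [-3·x₂^2 - 5·x₂ - 2, -6·x₁·x₂ - 5·x₁]].
At the point, J = [[6.000, 17.750], [-24.000, 25.500]].
det J = 579.000.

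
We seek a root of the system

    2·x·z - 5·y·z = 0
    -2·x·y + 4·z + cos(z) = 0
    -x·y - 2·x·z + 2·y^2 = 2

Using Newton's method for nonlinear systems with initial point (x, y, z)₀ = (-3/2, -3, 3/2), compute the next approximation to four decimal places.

At (-3/2, -3, 3/2): F = (18.0000, -2.929263, 16.0000).
Jacobian J = [[2·z, -5·z, 2·x - 5·y], [-2·y, -2·x, -sin(z) + 4], [-y - 2·z, -x + 4·y, -2·x]].
At the point, J = [[3.0000, -7.5000, 12.0000], [6.0000, 3.0000, 3.002505], [0.0000, -10.5000, 3.0000]] (det J = -499.421092).
Solving J·Δ = −F gives Δ = (0.1929, 1.3166, -0.7254).
Then the next iterate is (x, y, z)₁ = (-1.3071, -1.6834, 0.7746).

(-1.3071, -1.6834, 0.7746)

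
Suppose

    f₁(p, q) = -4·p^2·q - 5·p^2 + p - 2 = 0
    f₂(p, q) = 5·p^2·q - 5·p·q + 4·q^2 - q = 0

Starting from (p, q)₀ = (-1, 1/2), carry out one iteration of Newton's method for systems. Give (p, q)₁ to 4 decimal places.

(-0.3455, 0.4545)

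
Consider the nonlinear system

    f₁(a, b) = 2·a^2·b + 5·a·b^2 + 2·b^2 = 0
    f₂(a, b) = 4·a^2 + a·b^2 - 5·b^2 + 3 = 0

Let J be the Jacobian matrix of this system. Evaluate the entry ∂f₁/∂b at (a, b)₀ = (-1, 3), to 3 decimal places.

∂f₁/∂b = 2·a^2 + 10·a·b + 4·b.
At (-1, 3) this is -16.000.

-16.000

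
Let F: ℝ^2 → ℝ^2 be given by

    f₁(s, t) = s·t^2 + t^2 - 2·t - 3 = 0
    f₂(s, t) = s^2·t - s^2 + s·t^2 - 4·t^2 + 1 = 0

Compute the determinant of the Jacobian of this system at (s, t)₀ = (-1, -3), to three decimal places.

313.000

J = [[t^2, 2·s·t + 2·t - 2], [2·s·t - 2·s + t^2, s^2 + 2·s·t - 8·t]].
At the point, J = [[9.000, -2.000], [17.000, 31.000]].
det J = 313.000.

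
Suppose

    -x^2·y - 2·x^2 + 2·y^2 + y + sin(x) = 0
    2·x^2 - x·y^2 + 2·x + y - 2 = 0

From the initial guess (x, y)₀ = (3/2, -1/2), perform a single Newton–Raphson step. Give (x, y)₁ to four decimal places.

(0.8562, -0.3541)

At (3/2, -1/2): F = (-2.377505, 4.6250).
Jacobian J = [[-2·x·y - 4·x + cos(x), -x^2 + 4·y + 1], [4·x - y^2 + 2, -2·x·y + 1]].
At the point, J = [[-4.429263, -3.2500], [7.7500, 2.5000]] (det J = 14.114343).
Solving J·Δ = −F gives Δ = (-0.6438, 0.1459).
Then the next iterate is (x, y)₁ = (0.8562, -0.3541).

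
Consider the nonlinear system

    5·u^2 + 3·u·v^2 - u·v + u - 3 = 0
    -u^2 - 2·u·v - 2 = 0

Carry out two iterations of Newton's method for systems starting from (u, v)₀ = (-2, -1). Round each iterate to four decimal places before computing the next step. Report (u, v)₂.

At (-2, -1): F = (7.0000, -10.0000).
Jacobian J = [[10·u + 3·v^2 - v + 1, 6·u·v - u], [-2·u - 2·v, -2·u]].
At the point, J = [[-15.0000, 14.0000], [6.0000, 4.0000]] (det J = -144.0000).
Solving J·Δ = −F gives Δ = (1.1667, 0.7500).
Then the next iterate is (u, v)₁ = (-0.8333, -0.2500).
Round to (-0.8333, -0.2500) and repeat: F = (-0.725924, -3.111039), J = [[-6.8955, 2.083250], [2.1666, 1.6666]].
Δ = (0.3293, 1.4386), so (u, v)₂ = (-0.5040, 1.1886).

(-0.5040, 1.1886)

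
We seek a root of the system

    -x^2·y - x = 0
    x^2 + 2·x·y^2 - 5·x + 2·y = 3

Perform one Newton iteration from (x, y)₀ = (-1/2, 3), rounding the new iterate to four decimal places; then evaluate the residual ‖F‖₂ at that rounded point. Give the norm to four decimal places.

0.7674

At (-1/2, 3): F = (-0.2500, -3.2500).
Jacobian J = [[-2·x·y - 1, -x^2], [2·x + 2·y^2 - 5, 4·x·y + 2]].
At the point, J = [[2.0000, -0.2500], [12.0000, -4.0000]] (det J = -5.0000).
Solving J·Δ = −F gives Δ = (0.0375, -0.7000).
Then the next iterate is (x, y)₁ = (-0.4625, 2.3000).
Re-evaluating at (-0.4625, 2.3000): F = (-0.029484, -0.766844), so ‖F‖₂ = 0.7674.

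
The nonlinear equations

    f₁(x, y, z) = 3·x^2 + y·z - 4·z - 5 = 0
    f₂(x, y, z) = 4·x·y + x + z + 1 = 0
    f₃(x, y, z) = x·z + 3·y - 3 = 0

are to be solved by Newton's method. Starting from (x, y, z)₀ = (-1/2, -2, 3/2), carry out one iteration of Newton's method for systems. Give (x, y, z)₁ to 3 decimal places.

At (-1/2, -2, 3/2): F = (-13.250, 6.000, -9.750).
Jacobian J = [[6·x, z, y - 4], [4·y + 1, 4·x, 1], [z, 3, x]].
At the point, J = [[-3.000, 1.500, -6.000], [-7.000, -2.000, 1.000], [1.500, 3.000, -0.500]] (det J = 111.000).
Solving J·Δ = −F gives Δ = (-0.229, 3.146, -1.307).
Then the next iterate is (x, y, z)₁ = (-0.729, 1.146, 0.193).

(-0.729, 1.146, 0.193)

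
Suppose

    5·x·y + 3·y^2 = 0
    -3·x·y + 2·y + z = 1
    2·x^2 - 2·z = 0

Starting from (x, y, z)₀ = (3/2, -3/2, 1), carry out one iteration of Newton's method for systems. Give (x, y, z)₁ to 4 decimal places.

(0.8750, -1.3750, 0.3750)

At (3/2, -3/2, 1): F = (-4.5000, 3.7500, 2.5000).
Jacobian J = [[5·y, 5·x + 6·y, 0], [-3·y, -3·x + 2, 1], [4·x, 0, -2]].
At the point, J = [[-7.5000, -1.5000, 0.0000], [4.5000, -2.5000, 1.0000], [6.0000, 0.0000, -2.0000]] (det J = -60.0000).
Solving J·Δ = −F gives Δ = (-0.6250, 0.1250, -0.6250).
Then the next iterate is (x, y, z)₁ = (0.8750, -1.3750, 0.3750).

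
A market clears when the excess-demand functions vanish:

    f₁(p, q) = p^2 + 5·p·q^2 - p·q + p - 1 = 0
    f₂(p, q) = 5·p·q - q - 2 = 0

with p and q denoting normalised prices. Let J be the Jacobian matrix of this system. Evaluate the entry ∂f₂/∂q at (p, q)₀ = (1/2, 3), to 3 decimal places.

∂f₂/∂q = 5·p - 1.
At (1/2, 3) this is 1.500.

1.500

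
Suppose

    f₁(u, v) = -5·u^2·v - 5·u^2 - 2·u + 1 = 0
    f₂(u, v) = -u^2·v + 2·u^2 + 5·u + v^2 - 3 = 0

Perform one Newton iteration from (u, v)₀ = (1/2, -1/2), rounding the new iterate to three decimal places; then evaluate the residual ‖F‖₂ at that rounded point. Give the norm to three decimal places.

At (1/2, -1/2): F = (-0.625, 0.375).
Jacobian J = [[-10·u·v - 10·u - 2, -5·u^2], [-2·u·v + 4·u + 5, -u^2 + 2·v]].
At the point, J = [[-4.500, -1.250], [7.500, -1.250]] (det J = 15.000).
Solving J·Δ = −F gives Δ = (-0.083, -0.200).
Then the next iterate is (u, v)₁ = (0.417, -0.700).
Re-evaluating at (0.417, -0.700): F = (-0.09483, 0.04450), so ‖F‖₂ = 0.105.

0.105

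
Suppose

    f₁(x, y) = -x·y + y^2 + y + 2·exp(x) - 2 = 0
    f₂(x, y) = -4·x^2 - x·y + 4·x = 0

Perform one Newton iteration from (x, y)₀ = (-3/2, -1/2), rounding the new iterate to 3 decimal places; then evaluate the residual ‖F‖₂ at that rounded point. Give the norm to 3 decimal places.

3.918

At (-3/2, -1/2): F = (-2.55374, -15.750).
Jacobian J = [[-y + 2·exp(x), -x + 2·y + 1], [-8·x - y + 4, -x]].
At the point, J = [[0.94626, 1.500], [16.500, 1.500]] (det J = -23.33061).
Solving J·Δ = −F gives Δ = (0.848, 1.167).
Then the next iterate is (x, y)₁ = (-0.652, 0.667).
Re-evaluating at (-0.652, 0.667): F = (0.58878, -3.87353), so ‖F‖₂ = 3.918.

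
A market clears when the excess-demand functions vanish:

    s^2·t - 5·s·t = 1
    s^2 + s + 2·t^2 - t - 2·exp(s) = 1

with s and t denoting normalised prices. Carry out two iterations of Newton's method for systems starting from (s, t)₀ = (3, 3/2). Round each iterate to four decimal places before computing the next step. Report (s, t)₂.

At (3, 3/2): F = (-10.0000, -26.171074).
Jacobian J = [[2·s·t - 5·t, s^2 - 5·s], [2·s - 2·exp(s) + 1, 4·t - 1]].
At the point, J = [[1.5000, -6.0000], [-33.171074, 5.0000]] (det J = -191.526443).
Solving J·Δ = −F gives Δ = (-1.0809, -1.9369).
Then the next iterate is (s, t)₁ = (1.9191, -0.4369).
Round to (1.9191, -0.4369) and repeat: F = (1.583195, -8.208937), J = [[0.507590, -5.912555], [-8.791445, -2.7476]].
Δ = (-0.9908, 0.1827), so (s, t)₂ = (0.9283, -0.2542).

(0.9283, -0.2542)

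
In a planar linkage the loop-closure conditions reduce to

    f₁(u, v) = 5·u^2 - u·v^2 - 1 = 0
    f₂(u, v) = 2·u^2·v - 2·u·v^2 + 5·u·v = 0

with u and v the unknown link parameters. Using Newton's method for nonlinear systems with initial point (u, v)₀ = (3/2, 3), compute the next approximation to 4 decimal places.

At (3/2, 3): F = (-3.2500, 9.0000).
Jacobian J = [[10·u - v^2, -2·u·v], [4·u·v - 2·v^2 + 5·v, 2·u^2 - 4·u·v + 5·u]].
At the point, J = [[6.0000, -9.0000], [15.0000, -6.0000]] (det J = 99.0000).
Solving J·Δ = −F gives Δ = (-1.0152, -1.0379).
Then the next iterate is (u, v)₁ = (0.4848, 1.9621).

(0.4848, 1.9621)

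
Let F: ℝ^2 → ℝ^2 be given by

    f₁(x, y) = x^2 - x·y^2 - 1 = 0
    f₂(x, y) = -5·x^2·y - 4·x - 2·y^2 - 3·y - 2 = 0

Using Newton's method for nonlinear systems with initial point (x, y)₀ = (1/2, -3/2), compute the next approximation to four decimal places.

(0.4874, -0.2605)

At (1/2, -3/2): F = (-1.8750, -2.1250).
Jacobian J = [[2·x - y^2, -2·x·y], [-10·x·y - 4, -5·x^2 - 4·y - 3]].
At the point, J = [[-1.2500, 1.5000], [3.5000, 1.7500]] (det J = -7.4375).
Solving J·Δ = −F gives Δ = (-0.0126, 1.2395).
Then the next iterate is (x, y)₁ = (0.4874, -0.2605).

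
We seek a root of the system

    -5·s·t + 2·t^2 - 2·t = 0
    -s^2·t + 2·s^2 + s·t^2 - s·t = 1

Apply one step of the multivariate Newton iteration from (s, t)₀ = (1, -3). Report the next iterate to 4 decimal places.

(1.0268, -0.9262)

At (1, -3): F = (39.0000, 16.0000).
Jacobian J = [[-5·t, -5·s + 4·t - 2], [-2·s·t + 4·s + t^2 - t, -s^2 + 2·s·t - s]].
At the point, J = [[15.0000, -19.0000], [22.0000, -8.0000]] (det J = 298.0000).
Solving J·Δ = −F gives Δ = (0.0268, 2.0738).
Then the next iterate is (s, t)₁ = (1.0268, -0.9262).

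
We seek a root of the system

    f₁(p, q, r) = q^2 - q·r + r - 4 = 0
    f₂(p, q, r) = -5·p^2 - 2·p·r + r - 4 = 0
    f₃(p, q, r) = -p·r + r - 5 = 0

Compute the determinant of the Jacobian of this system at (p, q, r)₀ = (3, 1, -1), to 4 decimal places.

J = [[0, 2·q - r, -q + 1], [-10·p - 2·r, 0, -2·p + 1], [-r, 0, -p + 1]].
At the point, J = [[0.0000, 3.0000, 0.0000], [-28.0000, 0.0000, -5.0000], [1.0000, 0.0000, -2.0000]].
det J = -183.0000.

-183.0000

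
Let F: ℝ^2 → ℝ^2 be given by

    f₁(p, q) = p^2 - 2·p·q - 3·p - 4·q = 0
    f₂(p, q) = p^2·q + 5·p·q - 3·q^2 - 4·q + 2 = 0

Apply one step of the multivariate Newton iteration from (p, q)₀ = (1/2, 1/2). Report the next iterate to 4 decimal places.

(-0.1869, 0.1622)

At (1/2, 1/2): F = (-3.7500, 0.6250).
Jacobian J = [[2·p - 2·q - 3, -2·p - 4], [2·p·q + 5·q, p^2 + 5·p - 6·q - 4]].
At the point, J = [[-3.0000, -5.0000], [3.0000, -4.2500]] (det J = 27.7500).
Solving J·Δ = −F gives Δ = (-0.6869, -0.3378).
Then the next iterate is (p, q)₁ = (-0.1869, 0.1622).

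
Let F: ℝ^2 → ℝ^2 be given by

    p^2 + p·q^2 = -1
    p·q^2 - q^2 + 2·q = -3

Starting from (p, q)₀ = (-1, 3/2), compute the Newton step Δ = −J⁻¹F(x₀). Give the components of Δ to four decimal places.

(-0.9565, -0.1630)

At (-1, 3/2): F = (-0.2500, 1.5000).
Jacobian J = [[2·p + q^2, 2·p·q], [q^2, 2·p·q - 2·q + 2]].
At the point, J = [[0.2500, -3.0000], [2.2500, -4.0000]] (det J = 5.7500).
Solving J·Δ = −F gives Δ = (-0.9565, -0.1630).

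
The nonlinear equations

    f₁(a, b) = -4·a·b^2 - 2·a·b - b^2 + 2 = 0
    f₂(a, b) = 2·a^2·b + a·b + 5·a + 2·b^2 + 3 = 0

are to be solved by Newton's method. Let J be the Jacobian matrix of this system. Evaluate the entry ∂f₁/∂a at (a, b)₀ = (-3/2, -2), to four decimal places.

-12.0000

∂f₁/∂a = -4·b^2 - 2·b.
At (-3/2, -2) this is -12.0000.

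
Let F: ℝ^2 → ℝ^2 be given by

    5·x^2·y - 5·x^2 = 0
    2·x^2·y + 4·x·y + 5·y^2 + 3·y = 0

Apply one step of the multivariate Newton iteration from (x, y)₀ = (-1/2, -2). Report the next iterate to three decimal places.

At (-1/2, -2): F = (-3.750, 17.000).
Jacobian J = [[10·x·y - 10·x, 5·x^2], [4·x·y + 4·y, 2·x^2 + 4·x + 10·y + 3]].
At the point, J = [[15.000, 1.250], [-4.000, -18.500]] (det J = -272.500).
Solving J·Δ = −F gives Δ = (0.177, 0.881).
Then the next iterate is (x, y)₁ = (-0.323, -1.119).

(-0.323, -1.119)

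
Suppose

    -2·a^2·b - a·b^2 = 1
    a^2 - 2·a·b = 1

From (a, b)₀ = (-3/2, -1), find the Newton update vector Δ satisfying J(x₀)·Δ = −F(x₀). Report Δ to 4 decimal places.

(0.0658, 0.6053)

At (-3/2, -1): F = (5.0000, -1.7500).
Jacobian J = [[-4·a·b - b^2, -2·a^2 - 2·a·b], [2·a - 2·b, -2·a]].
At the point, J = [[-7.0000, -7.5000], [-1.0000, 3.0000]] (det J = -28.5000).
Solving J·Δ = −F gives Δ = (0.0658, 0.6053).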